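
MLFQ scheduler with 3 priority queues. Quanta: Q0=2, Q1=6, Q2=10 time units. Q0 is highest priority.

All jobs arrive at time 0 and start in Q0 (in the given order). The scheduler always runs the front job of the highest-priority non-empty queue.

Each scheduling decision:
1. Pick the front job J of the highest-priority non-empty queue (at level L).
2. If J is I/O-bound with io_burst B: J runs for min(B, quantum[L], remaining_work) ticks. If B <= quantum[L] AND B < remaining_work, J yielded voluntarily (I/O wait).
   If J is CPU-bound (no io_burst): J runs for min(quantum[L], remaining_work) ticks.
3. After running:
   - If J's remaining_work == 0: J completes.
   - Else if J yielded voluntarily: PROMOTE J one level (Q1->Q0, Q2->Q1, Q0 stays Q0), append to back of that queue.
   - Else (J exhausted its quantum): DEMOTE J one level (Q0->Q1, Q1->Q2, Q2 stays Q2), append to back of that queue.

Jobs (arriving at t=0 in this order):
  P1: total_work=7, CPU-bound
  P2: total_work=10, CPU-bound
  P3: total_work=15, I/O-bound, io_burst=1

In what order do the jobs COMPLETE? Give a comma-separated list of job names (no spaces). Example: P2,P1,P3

Answer: P3,P1,P2

Derivation:
t=0-2: P1@Q0 runs 2, rem=5, quantum used, demote→Q1. Q0=[P2,P3] Q1=[P1] Q2=[]
t=2-4: P2@Q0 runs 2, rem=8, quantum used, demote→Q1. Q0=[P3] Q1=[P1,P2] Q2=[]
t=4-5: P3@Q0 runs 1, rem=14, I/O yield, promote→Q0. Q0=[P3] Q1=[P1,P2] Q2=[]
t=5-6: P3@Q0 runs 1, rem=13, I/O yield, promote→Q0. Q0=[P3] Q1=[P1,P2] Q2=[]
t=6-7: P3@Q0 runs 1, rem=12, I/O yield, promote→Q0. Q0=[P3] Q1=[P1,P2] Q2=[]
t=7-8: P3@Q0 runs 1, rem=11, I/O yield, promote→Q0. Q0=[P3] Q1=[P1,P2] Q2=[]
t=8-9: P3@Q0 runs 1, rem=10, I/O yield, promote→Q0. Q0=[P3] Q1=[P1,P2] Q2=[]
t=9-10: P3@Q0 runs 1, rem=9, I/O yield, promote→Q0. Q0=[P3] Q1=[P1,P2] Q2=[]
t=10-11: P3@Q0 runs 1, rem=8, I/O yield, promote→Q0. Q0=[P3] Q1=[P1,P2] Q2=[]
t=11-12: P3@Q0 runs 1, rem=7, I/O yield, promote→Q0. Q0=[P3] Q1=[P1,P2] Q2=[]
t=12-13: P3@Q0 runs 1, rem=6, I/O yield, promote→Q0. Q0=[P3] Q1=[P1,P2] Q2=[]
t=13-14: P3@Q0 runs 1, rem=5, I/O yield, promote→Q0. Q0=[P3] Q1=[P1,P2] Q2=[]
t=14-15: P3@Q0 runs 1, rem=4, I/O yield, promote→Q0. Q0=[P3] Q1=[P1,P2] Q2=[]
t=15-16: P3@Q0 runs 1, rem=3, I/O yield, promote→Q0. Q0=[P3] Q1=[P1,P2] Q2=[]
t=16-17: P3@Q0 runs 1, rem=2, I/O yield, promote→Q0. Q0=[P3] Q1=[P1,P2] Q2=[]
t=17-18: P3@Q0 runs 1, rem=1, I/O yield, promote→Q0. Q0=[P3] Q1=[P1,P2] Q2=[]
t=18-19: P3@Q0 runs 1, rem=0, completes. Q0=[] Q1=[P1,P2] Q2=[]
t=19-24: P1@Q1 runs 5, rem=0, completes. Q0=[] Q1=[P2] Q2=[]
t=24-30: P2@Q1 runs 6, rem=2, quantum used, demote→Q2. Q0=[] Q1=[] Q2=[P2]
t=30-32: P2@Q2 runs 2, rem=0, completes. Q0=[] Q1=[] Q2=[]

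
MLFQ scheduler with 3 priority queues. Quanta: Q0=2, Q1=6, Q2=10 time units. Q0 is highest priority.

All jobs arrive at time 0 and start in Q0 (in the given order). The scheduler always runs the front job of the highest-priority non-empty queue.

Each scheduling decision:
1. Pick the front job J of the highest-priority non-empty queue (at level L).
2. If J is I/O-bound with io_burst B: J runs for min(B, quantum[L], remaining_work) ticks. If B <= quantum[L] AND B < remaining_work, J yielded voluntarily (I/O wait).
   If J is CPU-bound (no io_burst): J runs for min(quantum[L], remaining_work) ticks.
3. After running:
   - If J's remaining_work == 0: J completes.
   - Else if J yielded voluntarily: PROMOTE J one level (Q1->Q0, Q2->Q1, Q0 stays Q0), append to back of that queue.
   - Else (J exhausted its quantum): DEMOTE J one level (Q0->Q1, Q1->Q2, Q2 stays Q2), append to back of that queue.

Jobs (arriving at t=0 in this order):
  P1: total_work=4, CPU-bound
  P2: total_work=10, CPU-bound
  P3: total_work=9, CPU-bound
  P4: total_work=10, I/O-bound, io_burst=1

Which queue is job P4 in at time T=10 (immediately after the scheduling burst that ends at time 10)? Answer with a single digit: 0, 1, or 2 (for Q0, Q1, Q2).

t=0-2: P1@Q0 runs 2, rem=2, quantum used, demote→Q1. Q0=[P2,P3,P4] Q1=[P1] Q2=[]
t=2-4: P2@Q0 runs 2, rem=8, quantum used, demote→Q1. Q0=[P3,P4] Q1=[P1,P2] Q2=[]
t=4-6: P3@Q0 runs 2, rem=7, quantum used, demote→Q1. Q0=[P4] Q1=[P1,P2,P3] Q2=[]
t=6-7: P4@Q0 runs 1, rem=9, I/O yield, promote→Q0. Q0=[P4] Q1=[P1,P2,P3] Q2=[]
t=7-8: P4@Q0 runs 1, rem=8, I/O yield, promote→Q0. Q0=[P4] Q1=[P1,P2,P3] Q2=[]
t=8-9: P4@Q0 runs 1, rem=7, I/O yield, promote→Q0. Q0=[P4] Q1=[P1,P2,P3] Q2=[]
t=9-10: P4@Q0 runs 1, rem=6, I/O yield, promote→Q0. Q0=[P4] Q1=[P1,P2,P3] Q2=[]
t=10-11: P4@Q0 runs 1, rem=5, I/O yield, promote→Q0. Q0=[P4] Q1=[P1,P2,P3] Q2=[]
t=11-12: P4@Q0 runs 1, rem=4, I/O yield, promote→Q0. Q0=[P4] Q1=[P1,P2,P3] Q2=[]
t=12-13: P4@Q0 runs 1, rem=3, I/O yield, promote→Q0. Q0=[P4] Q1=[P1,P2,P3] Q2=[]
t=13-14: P4@Q0 runs 1, rem=2, I/O yield, promote→Q0. Q0=[P4] Q1=[P1,P2,P3] Q2=[]
t=14-15: P4@Q0 runs 1, rem=1, I/O yield, promote→Q0. Q0=[P4] Q1=[P1,P2,P3] Q2=[]
t=15-16: P4@Q0 runs 1, rem=0, completes. Q0=[] Q1=[P1,P2,P3] Q2=[]
t=16-18: P1@Q1 runs 2, rem=0, completes. Q0=[] Q1=[P2,P3] Q2=[]
t=18-24: P2@Q1 runs 6, rem=2, quantum used, demote→Q2. Q0=[] Q1=[P3] Q2=[P2]
t=24-30: P3@Q1 runs 6, rem=1, quantum used, demote→Q2. Q0=[] Q1=[] Q2=[P2,P3]
t=30-32: P2@Q2 runs 2, rem=0, completes. Q0=[] Q1=[] Q2=[P3]
t=32-33: P3@Q2 runs 1, rem=0, completes. Q0=[] Q1=[] Q2=[]

Answer: 0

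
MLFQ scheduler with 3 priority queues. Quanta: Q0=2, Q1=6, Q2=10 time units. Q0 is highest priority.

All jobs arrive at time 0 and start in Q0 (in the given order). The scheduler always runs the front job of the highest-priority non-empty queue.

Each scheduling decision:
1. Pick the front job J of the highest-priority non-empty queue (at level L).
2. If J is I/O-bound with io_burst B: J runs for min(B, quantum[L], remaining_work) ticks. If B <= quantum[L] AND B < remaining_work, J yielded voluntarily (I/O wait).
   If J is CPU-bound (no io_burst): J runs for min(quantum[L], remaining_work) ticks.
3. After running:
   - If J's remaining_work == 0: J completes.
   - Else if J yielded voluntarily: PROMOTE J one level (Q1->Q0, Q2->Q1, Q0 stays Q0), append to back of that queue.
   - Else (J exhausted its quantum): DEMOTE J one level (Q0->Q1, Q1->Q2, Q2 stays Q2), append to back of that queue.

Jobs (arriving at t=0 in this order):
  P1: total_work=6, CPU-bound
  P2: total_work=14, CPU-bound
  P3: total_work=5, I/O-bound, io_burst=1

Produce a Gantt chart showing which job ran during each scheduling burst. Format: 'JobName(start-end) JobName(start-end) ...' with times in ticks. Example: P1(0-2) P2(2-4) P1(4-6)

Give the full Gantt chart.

Answer: P1(0-2) P2(2-4) P3(4-5) P3(5-6) P3(6-7) P3(7-8) P3(8-9) P1(9-13) P2(13-19) P2(19-25)

Derivation:
t=0-2: P1@Q0 runs 2, rem=4, quantum used, demote→Q1. Q0=[P2,P3] Q1=[P1] Q2=[]
t=2-4: P2@Q0 runs 2, rem=12, quantum used, demote→Q1. Q0=[P3] Q1=[P1,P2] Q2=[]
t=4-5: P3@Q0 runs 1, rem=4, I/O yield, promote→Q0. Q0=[P3] Q1=[P1,P2] Q2=[]
t=5-6: P3@Q0 runs 1, rem=3, I/O yield, promote→Q0. Q0=[P3] Q1=[P1,P2] Q2=[]
t=6-7: P3@Q0 runs 1, rem=2, I/O yield, promote→Q0. Q0=[P3] Q1=[P1,P2] Q2=[]
t=7-8: P3@Q0 runs 1, rem=1, I/O yield, promote→Q0. Q0=[P3] Q1=[P1,P2] Q2=[]
t=8-9: P3@Q0 runs 1, rem=0, completes. Q0=[] Q1=[P1,P2] Q2=[]
t=9-13: P1@Q1 runs 4, rem=0, completes. Q0=[] Q1=[P2] Q2=[]
t=13-19: P2@Q1 runs 6, rem=6, quantum used, demote→Q2. Q0=[] Q1=[] Q2=[P2]
t=19-25: P2@Q2 runs 6, rem=0, completes. Q0=[] Q1=[] Q2=[]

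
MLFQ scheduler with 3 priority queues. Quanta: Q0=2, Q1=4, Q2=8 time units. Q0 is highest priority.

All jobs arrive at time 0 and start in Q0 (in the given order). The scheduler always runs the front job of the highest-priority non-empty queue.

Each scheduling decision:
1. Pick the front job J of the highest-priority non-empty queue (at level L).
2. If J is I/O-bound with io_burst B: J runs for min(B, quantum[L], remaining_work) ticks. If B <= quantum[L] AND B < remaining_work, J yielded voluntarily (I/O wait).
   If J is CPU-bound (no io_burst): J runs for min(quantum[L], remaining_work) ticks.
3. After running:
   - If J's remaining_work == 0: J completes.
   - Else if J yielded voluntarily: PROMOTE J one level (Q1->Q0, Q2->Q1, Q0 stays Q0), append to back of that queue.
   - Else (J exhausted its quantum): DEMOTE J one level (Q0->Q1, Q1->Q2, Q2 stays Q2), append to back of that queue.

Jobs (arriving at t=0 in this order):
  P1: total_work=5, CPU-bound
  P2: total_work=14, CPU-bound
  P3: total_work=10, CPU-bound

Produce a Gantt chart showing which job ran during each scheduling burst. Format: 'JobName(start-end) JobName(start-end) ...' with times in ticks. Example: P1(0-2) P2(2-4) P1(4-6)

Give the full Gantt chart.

t=0-2: P1@Q0 runs 2, rem=3, quantum used, demote→Q1. Q0=[P2,P3] Q1=[P1] Q2=[]
t=2-4: P2@Q0 runs 2, rem=12, quantum used, demote→Q1. Q0=[P3] Q1=[P1,P2] Q2=[]
t=4-6: P3@Q0 runs 2, rem=8, quantum used, demote→Q1. Q0=[] Q1=[P1,P2,P3] Q2=[]
t=6-9: P1@Q1 runs 3, rem=0, completes. Q0=[] Q1=[P2,P3] Q2=[]
t=9-13: P2@Q1 runs 4, rem=8, quantum used, demote→Q2. Q0=[] Q1=[P3] Q2=[P2]
t=13-17: P3@Q1 runs 4, rem=4, quantum used, demote→Q2. Q0=[] Q1=[] Q2=[P2,P3]
t=17-25: P2@Q2 runs 8, rem=0, completes. Q0=[] Q1=[] Q2=[P3]
t=25-29: P3@Q2 runs 4, rem=0, completes. Q0=[] Q1=[] Q2=[]

Answer: P1(0-2) P2(2-4) P3(4-6) P1(6-9) P2(9-13) P3(13-17) P2(17-25) P3(25-29)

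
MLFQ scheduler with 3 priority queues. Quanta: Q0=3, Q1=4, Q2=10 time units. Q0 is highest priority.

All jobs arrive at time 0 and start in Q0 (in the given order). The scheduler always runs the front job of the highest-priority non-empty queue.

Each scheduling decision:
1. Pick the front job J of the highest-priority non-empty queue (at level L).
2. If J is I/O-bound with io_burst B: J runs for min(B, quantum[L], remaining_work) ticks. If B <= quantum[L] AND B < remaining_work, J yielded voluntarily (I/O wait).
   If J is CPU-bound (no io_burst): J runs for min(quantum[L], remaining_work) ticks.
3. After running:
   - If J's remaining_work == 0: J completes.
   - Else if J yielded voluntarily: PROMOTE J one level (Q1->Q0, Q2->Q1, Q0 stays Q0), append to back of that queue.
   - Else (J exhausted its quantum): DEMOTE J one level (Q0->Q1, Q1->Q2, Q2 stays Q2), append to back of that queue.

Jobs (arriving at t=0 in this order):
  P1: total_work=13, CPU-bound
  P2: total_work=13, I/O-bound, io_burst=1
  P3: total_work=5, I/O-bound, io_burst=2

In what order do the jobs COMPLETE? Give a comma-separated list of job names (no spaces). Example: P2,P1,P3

Answer: P3,P2,P1

Derivation:
t=0-3: P1@Q0 runs 3, rem=10, quantum used, demote→Q1. Q0=[P2,P3] Q1=[P1] Q2=[]
t=3-4: P2@Q0 runs 1, rem=12, I/O yield, promote→Q0. Q0=[P3,P2] Q1=[P1] Q2=[]
t=4-6: P3@Q0 runs 2, rem=3, I/O yield, promote→Q0. Q0=[P2,P3] Q1=[P1] Q2=[]
t=6-7: P2@Q0 runs 1, rem=11, I/O yield, promote→Q0. Q0=[P3,P2] Q1=[P1] Q2=[]
t=7-9: P3@Q0 runs 2, rem=1, I/O yield, promote→Q0. Q0=[P2,P3] Q1=[P1] Q2=[]
t=9-10: P2@Q0 runs 1, rem=10, I/O yield, promote→Q0. Q0=[P3,P2] Q1=[P1] Q2=[]
t=10-11: P3@Q0 runs 1, rem=0, completes. Q0=[P2] Q1=[P1] Q2=[]
t=11-12: P2@Q0 runs 1, rem=9, I/O yield, promote→Q0. Q0=[P2] Q1=[P1] Q2=[]
t=12-13: P2@Q0 runs 1, rem=8, I/O yield, promote→Q0. Q0=[P2] Q1=[P1] Q2=[]
t=13-14: P2@Q0 runs 1, rem=7, I/O yield, promote→Q0. Q0=[P2] Q1=[P1] Q2=[]
t=14-15: P2@Q0 runs 1, rem=6, I/O yield, promote→Q0. Q0=[P2] Q1=[P1] Q2=[]
t=15-16: P2@Q0 runs 1, rem=5, I/O yield, promote→Q0. Q0=[P2] Q1=[P1] Q2=[]
t=16-17: P2@Q0 runs 1, rem=4, I/O yield, promote→Q0. Q0=[P2] Q1=[P1] Q2=[]
t=17-18: P2@Q0 runs 1, rem=3, I/O yield, promote→Q0. Q0=[P2] Q1=[P1] Q2=[]
t=18-19: P2@Q0 runs 1, rem=2, I/O yield, promote→Q0. Q0=[P2] Q1=[P1] Q2=[]
t=19-20: P2@Q0 runs 1, rem=1, I/O yield, promote→Q0. Q0=[P2] Q1=[P1] Q2=[]
t=20-21: P2@Q0 runs 1, rem=0, completes. Q0=[] Q1=[P1] Q2=[]
t=21-25: P1@Q1 runs 4, rem=6, quantum used, demote→Q2. Q0=[] Q1=[] Q2=[P1]
t=25-31: P1@Q2 runs 6, rem=0, completes. Q0=[] Q1=[] Q2=[]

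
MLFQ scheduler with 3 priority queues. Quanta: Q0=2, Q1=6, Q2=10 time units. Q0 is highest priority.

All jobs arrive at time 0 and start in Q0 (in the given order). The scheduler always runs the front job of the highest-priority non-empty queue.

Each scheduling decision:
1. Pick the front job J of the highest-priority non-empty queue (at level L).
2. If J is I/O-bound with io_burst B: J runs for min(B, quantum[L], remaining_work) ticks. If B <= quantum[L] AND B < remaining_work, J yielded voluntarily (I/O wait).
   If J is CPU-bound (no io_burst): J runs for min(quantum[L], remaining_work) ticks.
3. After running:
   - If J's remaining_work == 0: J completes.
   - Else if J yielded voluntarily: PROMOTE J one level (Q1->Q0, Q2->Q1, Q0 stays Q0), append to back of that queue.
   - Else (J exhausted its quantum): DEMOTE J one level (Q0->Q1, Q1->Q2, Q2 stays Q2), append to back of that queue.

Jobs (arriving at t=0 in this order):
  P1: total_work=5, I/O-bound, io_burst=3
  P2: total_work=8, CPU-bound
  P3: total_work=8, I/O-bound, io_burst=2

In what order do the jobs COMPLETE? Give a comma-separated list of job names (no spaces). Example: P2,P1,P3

t=0-2: P1@Q0 runs 2, rem=3, quantum used, demote→Q1. Q0=[P2,P3] Q1=[P1] Q2=[]
t=2-4: P2@Q0 runs 2, rem=6, quantum used, demote→Q1. Q0=[P3] Q1=[P1,P2] Q2=[]
t=4-6: P3@Q0 runs 2, rem=6, I/O yield, promote→Q0. Q0=[P3] Q1=[P1,P2] Q2=[]
t=6-8: P3@Q0 runs 2, rem=4, I/O yield, promote→Q0. Q0=[P3] Q1=[P1,P2] Q2=[]
t=8-10: P3@Q0 runs 2, rem=2, I/O yield, promote→Q0. Q0=[P3] Q1=[P1,P2] Q2=[]
t=10-12: P3@Q0 runs 2, rem=0, completes. Q0=[] Q1=[P1,P2] Q2=[]
t=12-15: P1@Q1 runs 3, rem=0, completes. Q0=[] Q1=[P2] Q2=[]
t=15-21: P2@Q1 runs 6, rem=0, completes. Q0=[] Q1=[] Q2=[]

Answer: P3,P1,P2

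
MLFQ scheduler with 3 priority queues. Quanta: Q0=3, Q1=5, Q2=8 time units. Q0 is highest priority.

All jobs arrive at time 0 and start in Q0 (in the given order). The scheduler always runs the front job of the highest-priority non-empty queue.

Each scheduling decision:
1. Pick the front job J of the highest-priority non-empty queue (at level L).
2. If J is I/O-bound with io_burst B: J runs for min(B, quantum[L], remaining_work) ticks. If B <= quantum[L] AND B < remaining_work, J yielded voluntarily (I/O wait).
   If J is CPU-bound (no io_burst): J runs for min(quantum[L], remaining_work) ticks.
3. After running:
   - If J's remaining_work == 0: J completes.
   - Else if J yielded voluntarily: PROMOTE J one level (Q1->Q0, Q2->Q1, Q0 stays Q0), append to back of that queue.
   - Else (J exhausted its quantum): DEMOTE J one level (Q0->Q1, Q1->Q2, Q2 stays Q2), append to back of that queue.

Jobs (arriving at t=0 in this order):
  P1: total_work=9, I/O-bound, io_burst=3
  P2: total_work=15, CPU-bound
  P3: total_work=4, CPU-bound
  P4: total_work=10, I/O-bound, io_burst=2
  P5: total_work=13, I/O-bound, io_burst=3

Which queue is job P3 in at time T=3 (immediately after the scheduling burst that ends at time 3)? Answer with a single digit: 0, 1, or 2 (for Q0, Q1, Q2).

t=0-3: P1@Q0 runs 3, rem=6, I/O yield, promote→Q0. Q0=[P2,P3,P4,P5,P1] Q1=[] Q2=[]
t=3-6: P2@Q0 runs 3, rem=12, quantum used, demote→Q1. Q0=[P3,P4,P5,P1] Q1=[P2] Q2=[]
t=6-9: P3@Q0 runs 3, rem=1, quantum used, demote→Q1. Q0=[P4,P5,P1] Q1=[P2,P3] Q2=[]
t=9-11: P4@Q0 runs 2, rem=8, I/O yield, promote→Q0. Q0=[P5,P1,P4] Q1=[P2,P3] Q2=[]
t=11-14: P5@Q0 runs 3, rem=10, I/O yield, promote→Q0. Q0=[P1,P4,P5] Q1=[P2,P3] Q2=[]
t=14-17: P1@Q0 runs 3, rem=3, I/O yield, promote→Q0. Q0=[P4,P5,P1] Q1=[P2,P3] Q2=[]
t=17-19: P4@Q0 runs 2, rem=6, I/O yield, promote→Q0. Q0=[P5,P1,P4] Q1=[P2,P3] Q2=[]
t=19-22: P5@Q0 runs 3, rem=7, I/O yield, promote→Q0. Q0=[P1,P4,P5] Q1=[P2,P3] Q2=[]
t=22-25: P1@Q0 runs 3, rem=0, completes. Q0=[P4,P5] Q1=[P2,P3] Q2=[]
t=25-27: P4@Q0 runs 2, rem=4, I/O yield, promote→Q0. Q0=[P5,P4] Q1=[P2,P3] Q2=[]
t=27-30: P5@Q0 runs 3, rem=4, I/O yield, promote→Q0. Q0=[P4,P5] Q1=[P2,P3] Q2=[]
t=30-32: P4@Q0 runs 2, rem=2, I/O yield, promote→Q0. Q0=[P5,P4] Q1=[P2,P3] Q2=[]
t=32-35: P5@Q0 runs 3, rem=1, I/O yield, promote→Q0. Q0=[P4,P5] Q1=[P2,P3] Q2=[]
t=35-37: P4@Q0 runs 2, rem=0, completes. Q0=[P5] Q1=[P2,P3] Q2=[]
t=37-38: P5@Q0 runs 1, rem=0, completes. Q0=[] Q1=[P2,P3] Q2=[]
t=38-43: P2@Q1 runs 5, rem=7, quantum used, demote→Q2. Q0=[] Q1=[P3] Q2=[P2]
t=43-44: P3@Q1 runs 1, rem=0, completes. Q0=[] Q1=[] Q2=[P2]
t=44-51: P2@Q2 runs 7, rem=0, completes. Q0=[] Q1=[] Q2=[]

Answer: 0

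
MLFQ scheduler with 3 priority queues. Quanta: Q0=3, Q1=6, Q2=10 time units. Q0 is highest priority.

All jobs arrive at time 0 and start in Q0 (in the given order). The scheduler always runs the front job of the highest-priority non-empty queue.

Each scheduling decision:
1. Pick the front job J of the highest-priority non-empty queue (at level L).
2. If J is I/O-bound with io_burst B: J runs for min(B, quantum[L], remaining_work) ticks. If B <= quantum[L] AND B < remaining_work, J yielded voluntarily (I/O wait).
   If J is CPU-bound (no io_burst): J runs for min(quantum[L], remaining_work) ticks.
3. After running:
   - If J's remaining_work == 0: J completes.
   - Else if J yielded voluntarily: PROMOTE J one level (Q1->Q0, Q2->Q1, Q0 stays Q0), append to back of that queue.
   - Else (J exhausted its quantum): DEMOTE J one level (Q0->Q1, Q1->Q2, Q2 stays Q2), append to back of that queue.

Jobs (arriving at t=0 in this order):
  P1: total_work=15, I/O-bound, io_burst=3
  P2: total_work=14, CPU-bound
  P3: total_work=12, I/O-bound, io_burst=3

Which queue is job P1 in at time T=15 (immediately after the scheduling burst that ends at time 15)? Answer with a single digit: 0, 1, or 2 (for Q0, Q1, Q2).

Answer: 0

Derivation:
t=0-3: P1@Q0 runs 3, rem=12, I/O yield, promote→Q0. Q0=[P2,P3,P1] Q1=[] Q2=[]
t=3-6: P2@Q0 runs 3, rem=11, quantum used, demote→Q1. Q0=[P3,P1] Q1=[P2] Q2=[]
t=6-9: P3@Q0 runs 3, rem=9, I/O yield, promote→Q0. Q0=[P1,P3] Q1=[P2] Q2=[]
t=9-12: P1@Q0 runs 3, rem=9, I/O yield, promote→Q0. Q0=[P3,P1] Q1=[P2] Q2=[]
t=12-15: P3@Q0 runs 3, rem=6, I/O yield, promote→Q0. Q0=[P1,P3] Q1=[P2] Q2=[]
t=15-18: P1@Q0 runs 3, rem=6, I/O yield, promote→Q0. Q0=[P3,P1] Q1=[P2] Q2=[]
t=18-21: P3@Q0 runs 3, rem=3, I/O yield, promote→Q0. Q0=[P1,P3] Q1=[P2] Q2=[]
t=21-24: P1@Q0 runs 3, rem=3, I/O yield, promote→Q0. Q0=[P3,P1] Q1=[P2] Q2=[]
t=24-27: P3@Q0 runs 3, rem=0, completes. Q0=[P1] Q1=[P2] Q2=[]
t=27-30: P1@Q0 runs 3, rem=0, completes. Q0=[] Q1=[P2] Q2=[]
t=30-36: P2@Q1 runs 6, rem=5, quantum used, demote→Q2. Q0=[] Q1=[] Q2=[P2]
t=36-41: P2@Q2 runs 5, rem=0, completes. Q0=[] Q1=[] Q2=[]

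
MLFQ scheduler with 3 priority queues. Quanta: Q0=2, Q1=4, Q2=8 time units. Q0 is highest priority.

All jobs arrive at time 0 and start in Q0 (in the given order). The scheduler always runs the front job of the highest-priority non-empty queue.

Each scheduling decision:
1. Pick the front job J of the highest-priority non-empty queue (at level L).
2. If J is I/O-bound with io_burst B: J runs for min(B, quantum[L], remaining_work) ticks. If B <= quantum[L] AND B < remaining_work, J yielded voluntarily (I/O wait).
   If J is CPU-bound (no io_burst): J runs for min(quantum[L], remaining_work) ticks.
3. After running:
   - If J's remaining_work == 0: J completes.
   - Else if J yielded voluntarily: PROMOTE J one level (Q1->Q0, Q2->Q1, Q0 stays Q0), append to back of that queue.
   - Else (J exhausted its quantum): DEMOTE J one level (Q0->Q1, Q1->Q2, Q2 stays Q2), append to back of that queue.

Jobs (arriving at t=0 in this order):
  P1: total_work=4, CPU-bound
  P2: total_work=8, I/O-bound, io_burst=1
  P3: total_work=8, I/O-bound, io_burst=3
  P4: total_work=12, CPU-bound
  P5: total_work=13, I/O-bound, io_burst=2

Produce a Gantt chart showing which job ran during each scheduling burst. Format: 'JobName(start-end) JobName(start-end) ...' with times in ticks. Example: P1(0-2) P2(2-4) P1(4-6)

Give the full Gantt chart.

Answer: P1(0-2) P2(2-3) P3(3-5) P4(5-7) P5(7-9) P2(9-10) P5(10-12) P2(12-13) P5(13-15) P2(15-16) P5(16-18) P2(18-19) P5(19-21) P2(21-22) P5(22-24) P2(24-25) P5(25-26) P2(26-27) P1(27-29) P3(29-32) P3(32-34) P4(34-38) P3(38-39) P4(39-45)

Derivation:
t=0-2: P1@Q0 runs 2, rem=2, quantum used, demote→Q1. Q0=[P2,P3,P4,P5] Q1=[P1] Q2=[]
t=2-3: P2@Q0 runs 1, rem=7, I/O yield, promote→Q0. Q0=[P3,P4,P5,P2] Q1=[P1] Q2=[]
t=3-5: P3@Q0 runs 2, rem=6, quantum used, demote→Q1. Q0=[P4,P5,P2] Q1=[P1,P3] Q2=[]
t=5-7: P4@Q0 runs 2, rem=10, quantum used, demote→Q1. Q0=[P5,P2] Q1=[P1,P3,P4] Q2=[]
t=7-9: P5@Q0 runs 2, rem=11, I/O yield, promote→Q0. Q0=[P2,P5] Q1=[P1,P3,P4] Q2=[]
t=9-10: P2@Q0 runs 1, rem=6, I/O yield, promote→Q0. Q0=[P5,P2] Q1=[P1,P3,P4] Q2=[]
t=10-12: P5@Q0 runs 2, rem=9, I/O yield, promote→Q0. Q0=[P2,P5] Q1=[P1,P3,P4] Q2=[]
t=12-13: P2@Q0 runs 1, rem=5, I/O yield, promote→Q0. Q0=[P5,P2] Q1=[P1,P3,P4] Q2=[]
t=13-15: P5@Q0 runs 2, rem=7, I/O yield, promote→Q0. Q0=[P2,P5] Q1=[P1,P3,P4] Q2=[]
t=15-16: P2@Q0 runs 1, rem=4, I/O yield, promote→Q0. Q0=[P5,P2] Q1=[P1,P3,P4] Q2=[]
t=16-18: P5@Q0 runs 2, rem=5, I/O yield, promote→Q0. Q0=[P2,P5] Q1=[P1,P3,P4] Q2=[]
t=18-19: P2@Q0 runs 1, rem=3, I/O yield, promote→Q0. Q0=[P5,P2] Q1=[P1,P3,P4] Q2=[]
t=19-21: P5@Q0 runs 2, rem=3, I/O yield, promote→Q0. Q0=[P2,P5] Q1=[P1,P3,P4] Q2=[]
t=21-22: P2@Q0 runs 1, rem=2, I/O yield, promote→Q0. Q0=[P5,P2] Q1=[P1,P3,P4] Q2=[]
t=22-24: P5@Q0 runs 2, rem=1, I/O yield, promote→Q0. Q0=[P2,P5] Q1=[P1,P3,P4] Q2=[]
t=24-25: P2@Q0 runs 1, rem=1, I/O yield, promote→Q0. Q0=[P5,P2] Q1=[P1,P3,P4] Q2=[]
t=25-26: P5@Q0 runs 1, rem=0, completes. Q0=[P2] Q1=[P1,P3,P4] Q2=[]
t=26-27: P2@Q0 runs 1, rem=0, completes. Q0=[] Q1=[P1,P3,P4] Q2=[]
t=27-29: P1@Q1 runs 2, rem=0, completes. Q0=[] Q1=[P3,P4] Q2=[]
t=29-32: P3@Q1 runs 3, rem=3, I/O yield, promote→Q0. Q0=[P3] Q1=[P4] Q2=[]
t=32-34: P3@Q0 runs 2, rem=1, quantum used, demote→Q1. Q0=[] Q1=[P4,P3] Q2=[]
t=34-38: P4@Q1 runs 4, rem=6, quantum used, demote→Q2. Q0=[] Q1=[P3] Q2=[P4]
t=38-39: P3@Q1 runs 1, rem=0, completes. Q0=[] Q1=[] Q2=[P4]
t=39-45: P4@Q2 runs 6, rem=0, completes. Q0=[] Q1=[] Q2=[]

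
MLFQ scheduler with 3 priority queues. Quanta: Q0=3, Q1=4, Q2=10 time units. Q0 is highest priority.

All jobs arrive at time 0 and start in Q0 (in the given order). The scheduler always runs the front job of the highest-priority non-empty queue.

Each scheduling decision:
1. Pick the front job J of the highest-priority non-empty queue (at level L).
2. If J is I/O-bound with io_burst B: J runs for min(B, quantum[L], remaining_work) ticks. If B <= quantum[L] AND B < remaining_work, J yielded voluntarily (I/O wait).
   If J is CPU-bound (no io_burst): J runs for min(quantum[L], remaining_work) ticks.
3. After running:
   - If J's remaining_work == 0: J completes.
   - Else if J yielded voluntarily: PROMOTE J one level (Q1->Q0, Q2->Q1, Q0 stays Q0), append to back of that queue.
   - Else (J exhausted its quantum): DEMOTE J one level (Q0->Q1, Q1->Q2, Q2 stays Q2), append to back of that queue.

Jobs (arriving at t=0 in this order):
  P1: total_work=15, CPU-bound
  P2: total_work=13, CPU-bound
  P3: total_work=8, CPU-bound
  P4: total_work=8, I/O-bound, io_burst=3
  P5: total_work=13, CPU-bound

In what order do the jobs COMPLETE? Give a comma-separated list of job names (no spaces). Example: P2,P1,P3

t=0-3: P1@Q0 runs 3, rem=12, quantum used, demote→Q1. Q0=[P2,P3,P4,P5] Q1=[P1] Q2=[]
t=3-6: P2@Q0 runs 3, rem=10, quantum used, demote→Q1. Q0=[P3,P4,P5] Q1=[P1,P2] Q2=[]
t=6-9: P3@Q0 runs 3, rem=5, quantum used, demote→Q1. Q0=[P4,P5] Q1=[P1,P2,P3] Q2=[]
t=9-12: P4@Q0 runs 3, rem=5, I/O yield, promote→Q0. Q0=[P5,P4] Q1=[P1,P2,P3] Q2=[]
t=12-15: P5@Q0 runs 3, rem=10, quantum used, demote→Q1. Q0=[P4] Q1=[P1,P2,P3,P5] Q2=[]
t=15-18: P4@Q0 runs 3, rem=2, I/O yield, promote→Q0. Q0=[P4] Q1=[P1,P2,P3,P5] Q2=[]
t=18-20: P4@Q0 runs 2, rem=0, completes. Q0=[] Q1=[P1,P2,P3,P5] Q2=[]
t=20-24: P1@Q1 runs 4, rem=8, quantum used, demote→Q2. Q0=[] Q1=[P2,P3,P5] Q2=[P1]
t=24-28: P2@Q1 runs 4, rem=6, quantum used, demote→Q2. Q0=[] Q1=[P3,P5] Q2=[P1,P2]
t=28-32: P3@Q1 runs 4, rem=1, quantum used, demote→Q2. Q0=[] Q1=[P5] Q2=[P1,P2,P3]
t=32-36: P5@Q1 runs 4, rem=6, quantum used, demote→Q2. Q0=[] Q1=[] Q2=[P1,P2,P3,P5]
t=36-44: P1@Q2 runs 8, rem=0, completes. Q0=[] Q1=[] Q2=[P2,P3,P5]
t=44-50: P2@Q2 runs 6, rem=0, completes. Q0=[] Q1=[] Q2=[P3,P5]
t=50-51: P3@Q2 runs 1, rem=0, completes. Q0=[] Q1=[] Q2=[P5]
t=51-57: P5@Q2 runs 6, rem=0, completes. Q0=[] Q1=[] Q2=[]

Answer: P4,P1,P2,P3,P5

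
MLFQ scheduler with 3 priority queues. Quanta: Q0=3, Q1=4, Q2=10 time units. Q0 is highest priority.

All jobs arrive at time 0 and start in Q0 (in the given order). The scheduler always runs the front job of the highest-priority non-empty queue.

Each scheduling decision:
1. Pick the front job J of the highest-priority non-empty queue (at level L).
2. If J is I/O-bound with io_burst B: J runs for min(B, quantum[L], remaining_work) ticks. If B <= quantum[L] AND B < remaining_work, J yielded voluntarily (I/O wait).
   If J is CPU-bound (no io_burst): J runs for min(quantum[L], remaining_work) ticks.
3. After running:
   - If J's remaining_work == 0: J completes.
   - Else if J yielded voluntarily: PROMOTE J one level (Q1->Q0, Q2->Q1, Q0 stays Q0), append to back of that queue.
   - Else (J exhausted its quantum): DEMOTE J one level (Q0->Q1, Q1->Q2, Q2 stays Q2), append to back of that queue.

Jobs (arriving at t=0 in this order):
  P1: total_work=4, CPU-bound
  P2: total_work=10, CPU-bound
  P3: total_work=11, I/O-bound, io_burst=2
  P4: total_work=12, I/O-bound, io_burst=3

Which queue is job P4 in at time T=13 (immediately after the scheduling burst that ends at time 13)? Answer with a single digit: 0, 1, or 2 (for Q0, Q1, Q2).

t=0-3: P1@Q0 runs 3, rem=1, quantum used, demote→Q1. Q0=[P2,P3,P4] Q1=[P1] Q2=[]
t=3-6: P2@Q0 runs 3, rem=7, quantum used, demote→Q1. Q0=[P3,P4] Q1=[P1,P2] Q2=[]
t=6-8: P3@Q0 runs 2, rem=9, I/O yield, promote→Q0. Q0=[P4,P3] Q1=[P1,P2] Q2=[]
t=8-11: P4@Q0 runs 3, rem=9, I/O yield, promote→Q0. Q0=[P3,P4] Q1=[P1,P2] Q2=[]
t=11-13: P3@Q0 runs 2, rem=7, I/O yield, promote→Q0. Q0=[P4,P3] Q1=[P1,P2] Q2=[]
t=13-16: P4@Q0 runs 3, rem=6, I/O yield, promote→Q0. Q0=[P3,P4] Q1=[P1,P2] Q2=[]
t=16-18: P3@Q0 runs 2, rem=5, I/O yield, promote→Q0. Q0=[P4,P3] Q1=[P1,P2] Q2=[]
t=18-21: P4@Q0 runs 3, rem=3, I/O yield, promote→Q0. Q0=[P3,P4] Q1=[P1,P2] Q2=[]
t=21-23: P3@Q0 runs 2, rem=3, I/O yield, promote→Q0. Q0=[P4,P3] Q1=[P1,P2] Q2=[]
t=23-26: P4@Q0 runs 3, rem=0, completes. Q0=[P3] Q1=[P1,P2] Q2=[]
t=26-28: P3@Q0 runs 2, rem=1, I/O yield, promote→Q0. Q0=[P3] Q1=[P1,P2] Q2=[]
t=28-29: P3@Q0 runs 1, rem=0, completes. Q0=[] Q1=[P1,P2] Q2=[]
t=29-30: P1@Q1 runs 1, rem=0, completes. Q0=[] Q1=[P2] Q2=[]
t=30-34: P2@Q1 runs 4, rem=3, quantum used, demote→Q2. Q0=[] Q1=[] Q2=[P2]
t=34-37: P2@Q2 runs 3, rem=0, completes. Q0=[] Q1=[] Q2=[]

Answer: 0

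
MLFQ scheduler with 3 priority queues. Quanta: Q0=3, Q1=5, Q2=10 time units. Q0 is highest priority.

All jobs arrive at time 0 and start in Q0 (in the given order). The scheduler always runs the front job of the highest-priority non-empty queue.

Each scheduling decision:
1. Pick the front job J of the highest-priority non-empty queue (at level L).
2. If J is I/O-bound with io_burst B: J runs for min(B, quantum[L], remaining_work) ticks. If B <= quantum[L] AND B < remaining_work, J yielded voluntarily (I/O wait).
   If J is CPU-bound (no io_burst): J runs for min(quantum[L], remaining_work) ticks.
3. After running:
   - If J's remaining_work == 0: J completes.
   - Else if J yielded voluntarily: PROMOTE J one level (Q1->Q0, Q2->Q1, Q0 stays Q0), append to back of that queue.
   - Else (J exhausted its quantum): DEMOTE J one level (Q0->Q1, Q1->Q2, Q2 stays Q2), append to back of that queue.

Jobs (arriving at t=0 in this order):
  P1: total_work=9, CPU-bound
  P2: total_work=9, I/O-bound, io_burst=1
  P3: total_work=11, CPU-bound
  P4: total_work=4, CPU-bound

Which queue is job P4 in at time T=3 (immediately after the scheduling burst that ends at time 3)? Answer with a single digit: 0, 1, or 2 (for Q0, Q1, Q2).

Answer: 0

Derivation:
t=0-3: P1@Q0 runs 3, rem=6, quantum used, demote→Q1. Q0=[P2,P3,P4] Q1=[P1] Q2=[]
t=3-4: P2@Q0 runs 1, rem=8, I/O yield, promote→Q0. Q0=[P3,P4,P2] Q1=[P1] Q2=[]
t=4-7: P3@Q0 runs 3, rem=8, quantum used, demote→Q1. Q0=[P4,P2] Q1=[P1,P3] Q2=[]
t=7-10: P4@Q0 runs 3, rem=1, quantum used, demote→Q1. Q0=[P2] Q1=[P1,P3,P4] Q2=[]
t=10-11: P2@Q0 runs 1, rem=7, I/O yield, promote→Q0. Q0=[P2] Q1=[P1,P3,P4] Q2=[]
t=11-12: P2@Q0 runs 1, rem=6, I/O yield, promote→Q0. Q0=[P2] Q1=[P1,P3,P4] Q2=[]
t=12-13: P2@Q0 runs 1, rem=5, I/O yield, promote→Q0. Q0=[P2] Q1=[P1,P3,P4] Q2=[]
t=13-14: P2@Q0 runs 1, rem=4, I/O yield, promote→Q0. Q0=[P2] Q1=[P1,P3,P4] Q2=[]
t=14-15: P2@Q0 runs 1, rem=3, I/O yield, promote→Q0. Q0=[P2] Q1=[P1,P3,P4] Q2=[]
t=15-16: P2@Q0 runs 1, rem=2, I/O yield, promote→Q0. Q0=[P2] Q1=[P1,P3,P4] Q2=[]
t=16-17: P2@Q0 runs 1, rem=1, I/O yield, promote→Q0. Q0=[P2] Q1=[P1,P3,P4] Q2=[]
t=17-18: P2@Q0 runs 1, rem=0, completes. Q0=[] Q1=[P1,P3,P4] Q2=[]
t=18-23: P1@Q1 runs 5, rem=1, quantum used, demote→Q2. Q0=[] Q1=[P3,P4] Q2=[P1]
t=23-28: P3@Q1 runs 5, rem=3, quantum used, demote→Q2. Q0=[] Q1=[P4] Q2=[P1,P3]
t=28-29: P4@Q1 runs 1, rem=0, completes. Q0=[] Q1=[] Q2=[P1,P3]
t=29-30: P1@Q2 runs 1, rem=0, completes. Q0=[] Q1=[] Q2=[P3]
t=30-33: P3@Q2 runs 3, rem=0, completes. Q0=[] Q1=[] Q2=[]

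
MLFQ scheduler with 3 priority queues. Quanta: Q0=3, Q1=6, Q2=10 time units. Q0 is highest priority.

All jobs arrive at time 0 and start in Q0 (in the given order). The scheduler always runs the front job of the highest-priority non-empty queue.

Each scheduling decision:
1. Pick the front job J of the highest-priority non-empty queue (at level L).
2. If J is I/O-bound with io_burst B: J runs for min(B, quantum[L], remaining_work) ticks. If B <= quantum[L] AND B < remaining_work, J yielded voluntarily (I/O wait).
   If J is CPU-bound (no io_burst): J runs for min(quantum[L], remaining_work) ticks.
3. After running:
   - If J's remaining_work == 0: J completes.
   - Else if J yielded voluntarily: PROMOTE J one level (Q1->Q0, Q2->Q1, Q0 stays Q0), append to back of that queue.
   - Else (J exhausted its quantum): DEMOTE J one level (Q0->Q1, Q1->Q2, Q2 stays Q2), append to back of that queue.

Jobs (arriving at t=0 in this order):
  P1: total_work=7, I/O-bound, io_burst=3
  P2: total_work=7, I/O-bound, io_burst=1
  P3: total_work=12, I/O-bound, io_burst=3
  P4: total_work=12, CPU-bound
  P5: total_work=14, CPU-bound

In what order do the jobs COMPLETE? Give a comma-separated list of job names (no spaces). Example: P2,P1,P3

Answer: P1,P3,P2,P4,P5

Derivation:
t=0-3: P1@Q0 runs 3, rem=4, I/O yield, promote→Q0. Q0=[P2,P3,P4,P5,P1] Q1=[] Q2=[]
t=3-4: P2@Q0 runs 1, rem=6, I/O yield, promote→Q0. Q0=[P3,P4,P5,P1,P2] Q1=[] Q2=[]
t=4-7: P3@Q0 runs 3, rem=9, I/O yield, promote→Q0. Q0=[P4,P5,P1,P2,P3] Q1=[] Q2=[]
t=7-10: P4@Q0 runs 3, rem=9, quantum used, demote→Q1. Q0=[P5,P1,P2,P3] Q1=[P4] Q2=[]
t=10-13: P5@Q0 runs 3, rem=11, quantum used, demote→Q1. Q0=[P1,P2,P3] Q1=[P4,P5] Q2=[]
t=13-16: P1@Q0 runs 3, rem=1, I/O yield, promote→Q0. Q0=[P2,P3,P1] Q1=[P4,P5] Q2=[]
t=16-17: P2@Q0 runs 1, rem=5, I/O yield, promote→Q0. Q0=[P3,P1,P2] Q1=[P4,P5] Q2=[]
t=17-20: P3@Q0 runs 3, rem=6, I/O yield, promote→Q0. Q0=[P1,P2,P3] Q1=[P4,P5] Q2=[]
t=20-21: P1@Q0 runs 1, rem=0, completes. Q0=[P2,P3] Q1=[P4,P5] Q2=[]
t=21-22: P2@Q0 runs 1, rem=4, I/O yield, promote→Q0. Q0=[P3,P2] Q1=[P4,P5] Q2=[]
t=22-25: P3@Q0 runs 3, rem=3, I/O yield, promote→Q0. Q0=[P2,P3] Q1=[P4,P5] Q2=[]
t=25-26: P2@Q0 runs 1, rem=3, I/O yield, promote→Q0. Q0=[P3,P2] Q1=[P4,P5] Q2=[]
t=26-29: P3@Q0 runs 3, rem=0, completes. Q0=[P2] Q1=[P4,P5] Q2=[]
t=29-30: P2@Q0 runs 1, rem=2, I/O yield, promote→Q0. Q0=[P2] Q1=[P4,P5] Q2=[]
t=30-31: P2@Q0 runs 1, rem=1, I/O yield, promote→Q0. Q0=[P2] Q1=[P4,P5] Q2=[]
t=31-32: P2@Q0 runs 1, rem=0, completes. Q0=[] Q1=[P4,P5] Q2=[]
t=32-38: P4@Q1 runs 6, rem=3, quantum used, demote→Q2. Q0=[] Q1=[P5] Q2=[P4]
t=38-44: P5@Q1 runs 6, rem=5, quantum used, demote→Q2. Q0=[] Q1=[] Q2=[P4,P5]
t=44-47: P4@Q2 runs 3, rem=0, completes. Q0=[] Q1=[] Q2=[P5]
t=47-52: P5@Q2 runs 5, rem=0, completes. Q0=[] Q1=[] Q2=[]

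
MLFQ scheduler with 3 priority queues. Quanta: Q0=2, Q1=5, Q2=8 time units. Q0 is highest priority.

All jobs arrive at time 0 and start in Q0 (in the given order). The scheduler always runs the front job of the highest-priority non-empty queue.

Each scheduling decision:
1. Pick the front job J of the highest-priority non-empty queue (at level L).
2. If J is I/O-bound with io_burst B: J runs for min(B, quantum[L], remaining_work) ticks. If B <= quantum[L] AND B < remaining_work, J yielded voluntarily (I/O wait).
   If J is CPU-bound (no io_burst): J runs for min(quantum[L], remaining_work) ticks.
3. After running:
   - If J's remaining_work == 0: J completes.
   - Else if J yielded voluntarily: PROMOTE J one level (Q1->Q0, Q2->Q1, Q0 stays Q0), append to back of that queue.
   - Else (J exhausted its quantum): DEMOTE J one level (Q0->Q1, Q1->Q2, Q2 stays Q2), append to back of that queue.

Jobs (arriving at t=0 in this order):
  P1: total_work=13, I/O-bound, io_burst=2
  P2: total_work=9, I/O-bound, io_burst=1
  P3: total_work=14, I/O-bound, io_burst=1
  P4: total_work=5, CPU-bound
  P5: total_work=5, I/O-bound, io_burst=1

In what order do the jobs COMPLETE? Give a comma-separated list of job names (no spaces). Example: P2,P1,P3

t=0-2: P1@Q0 runs 2, rem=11, I/O yield, promote→Q0. Q0=[P2,P3,P4,P5,P1] Q1=[] Q2=[]
t=2-3: P2@Q0 runs 1, rem=8, I/O yield, promote→Q0. Q0=[P3,P4,P5,P1,P2] Q1=[] Q2=[]
t=3-4: P3@Q0 runs 1, rem=13, I/O yield, promote→Q0. Q0=[P4,P5,P1,P2,P3] Q1=[] Q2=[]
t=4-6: P4@Q0 runs 2, rem=3, quantum used, demote→Q1. Q0=[P5,P1,P2,P3] Q1=[P4] Q2=[]
t=6-7: P5@Q0 runs 1, rem=4, I/O yield, promote→Q0. Q0=[P1,P2,P3,P5] Q1=[P4] Q2=[]
t=7-9: P1@Q0 runs 2, rem=9, I/O yield, promote→Q0. Q0=[P2,P3,P5,P1] Q1=[P4] Q2=[]
t=9-10: P2@Q0 runs 1, rem=7, I/O yield, promote→Q0. Q0=[P3,P5,P1,P2] Q1=[P4] Q2=[]
t=10-11: P3@Q0 runs 1, rem=12, I/O yield, promote→Q0. Q0=[P5,P1,P2,P3] Q1=[P4] Q2=[]
t=11-12: P5@Q0 runs 1, rem=3, I/O yield, promote→Q0. Q0=[P1,P2,P3,P5] Q1=[P4] Q2=[]
t=12-14: P1@Q0 runs 2, rem=7, I/O yield, promote→Q0. Q0=[P2,P3,P5,P1] Q1=[P4] Q2=[]
t=14-15: P2@Q0 runs 1, rem=6, I/O yield, promote→Q0. Q0=[P3,P5,P1,P2] Q1=[P4] Q2=[]
t=15-16: P3@Q0 runs 1, rem=11, I/O yield, promote→Q0. Q0=[P5,P1,P2,P3] Q1=[P4] Q2=[]
t=16-17: P5@Q0 runs 1, rem=2, I/O yield, promote→Q0. Q0=[P1,P2,P3,P5] Q1=[P4] Q2=[]
t=17-19: P1@Q0 runs 2, rem=5, I/O yield, promote→Q0. Q0=[P2,P3,P5,P1] Q1=[P4] Q2=[]
t=19-20: P2@Q0 runs 1, rem=5, I/O yield, promote→Q0. Q0=[P3,P5,P1,P2] Q1=[P4] Q2=[]
t=20-21: P3@Q0 runs 1, rem=10, I/O yield, promote→Q0. Q0=[P5,P1,P2,P3] Q1=[P4] Q2=[]
t=21-22: P5@Q0 runs 1, rem=1, I/O yield, promote→Q0. Q0=[P1,P2,P3,P5] Q1=[P4] Q2=[]
t=22-24: P1@Q0 runs 2, rem=3, I/O yield, promote→Q0. Q0=[P2,P3,P5,P1] Q1=[P4] Q2=[]
t=24-25: P2@Q0 runs 1, rem=4, I/O yield, promote→Q0. Q0=[P3,P5,P1,P2] Q1=[P4] Q2=[]
t=25-26: P3@Q0 runs 1, rem=9, I/O yield, promote→Q0. Q0=[P5,P1,P2,P3] Q1=[P4] Q2=[]
t=26-27: P5@Q0 runs 1, rem=0, completes. Q0=[P1,P2,P3] Q1=[P4] Q2=[]
t=27-29: P1@Q0 runs 2, rem=1, I/O yield, promote→Q0. Q0=[P2,P3,P1] Q1=[P4] Q2=[]
t=29-30: P2@Q0 runs 1, rem=3, I/O yield, promote→Q0. Q0=[P3,P1,P2] Q1=[P4] Q2=[]
t=30-31: P3@Q0 runs 1, rem=8, I/O yield, promote→Q0. Q0=[P1,P2,P3] Q1=[P4] Q2=[]
t=31-32: P1@Q0 runs 1, rem=0, completes. Q0=[P2,P3] Q1=[P4] Q2=[]
t=32-33: P2@Q0 runs 1, rem=2, I/O yield, promote→Q0. Q0=[P3,P2] Q1=[P4] Q2=[]
t=33-34: P3@Q0 runs 1, rem=7, I/O yield, promote→Q0. Q0=[P2,P3] Q1=[P4] Q2=[]
t=34-35: P2@Q0 runs 1, rem=1, I/O yield, promote→Q0. Q0=[P3,P2] Q1=[P4] Q2=[]
t=35-36: P3@Q0 runs 1, rem=6, I/O yield, promote→Q0. Q0=[P2,P3] Q1=[P4] Q2=[]
t=36-37: P2@Q0 runs 1, rem=0, completes. Q0=[P3] Q1=[P4] Q2=[]
t=37-38: P3@Q0 runs 1, rem=5, I/O yield, promote→Q0. Q0=[P3] Q1=[P4] Q2=[]
t=38-39: P3@Q0 runs 1, rem=4, I/O yield, promote→Q0. Q0=[P3] Q1=[P4] Q2=[]
t=39-40: P3@Q0 runs 1, rem=3, I/O yield, promote→Q0. Q0=[P3] Q1=[P4] Q2=[]
t=40-41: P3@Q0 runs 1, rem=2, I/O yield, promote→Q0. Q0=[P3] Q1=[P4] Q2=[]
t=41-42: P3@Q0 runs 1, rem=1, I/O yield, promote→Q0. Q0=[P3] Q1=[P4] Q2=[]
t=42-43: P3@Q0 runs 1, rem=0, completes. Q0=[] Q1=[P4] Q2=[]
t=43-46: P4@Q1 runs 3, rem=0, completes. Q0=[] Q1=[] Q2=[]

Answer: P5,P1,P2,P3,P4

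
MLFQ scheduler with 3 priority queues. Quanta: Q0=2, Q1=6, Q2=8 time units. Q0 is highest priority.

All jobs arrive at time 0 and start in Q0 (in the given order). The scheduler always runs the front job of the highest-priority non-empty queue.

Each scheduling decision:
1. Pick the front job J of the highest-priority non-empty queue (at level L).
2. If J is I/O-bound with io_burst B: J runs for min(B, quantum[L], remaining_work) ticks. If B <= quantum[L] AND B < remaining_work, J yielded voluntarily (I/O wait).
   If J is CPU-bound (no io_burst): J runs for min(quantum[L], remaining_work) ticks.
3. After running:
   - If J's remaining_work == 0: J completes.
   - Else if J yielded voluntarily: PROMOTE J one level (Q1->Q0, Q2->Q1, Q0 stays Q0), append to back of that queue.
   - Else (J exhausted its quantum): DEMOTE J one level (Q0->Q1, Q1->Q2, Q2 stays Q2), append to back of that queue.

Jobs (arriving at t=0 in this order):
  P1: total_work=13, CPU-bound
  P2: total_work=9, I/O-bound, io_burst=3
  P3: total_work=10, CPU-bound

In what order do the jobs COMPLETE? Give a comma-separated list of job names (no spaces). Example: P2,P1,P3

t=0-2: P1@Q0 runs 2, rem=11, quantum used, demote→Q1. Q0=[P2,P3] Q1=[P1] Q2=[]
t=2-4: P2@Q0 runs 2, rem=7, quantum used, demote→Q1. Q0=[P3] Q1=[P1,P2] Q2=[]
t=4-6: P3@Q0 runs 2, rem=8, quantum used, demote→Q1. Q0=[] Q1=[P1,P2,P3] Q2=[]
t=6-12: P1@Q1 runs 6, rem=5, quantum used, demote→Q2. Q0=[] Q1=[P2,P3] Q2=[P1]
t=12-15: P2@Q1 runs 3, rem=4, I/O yield, promote→Q0. Q0=[P2] Q1=[P3] Q2=[P1]
t=15-17: P2@Q0 runs 2, rem=2, quantum used, demote→Q1. Q0=[] Q1=[P3,P2] Q2=[P1]
t=17-23: P3@Q1 runs 6, rem=2, quantum used, demote→Q2. Q0=[] Q1=[P2] Q2=[P1,P3]
t=23-25: P2@Q1 runs 2, rem=0, completes. Q0=[] Q1=[] Q2=[P1,P3]
t=25-30: P1@Q2 runs 5, rem=0, completes. Q0=[] Q1=[] Q2=[P3]
t=30-32: P3@Q2 runs 2, rem=0, completes. Q0=[] Q1=[] Q2=[]

Answer: P2,P1,P3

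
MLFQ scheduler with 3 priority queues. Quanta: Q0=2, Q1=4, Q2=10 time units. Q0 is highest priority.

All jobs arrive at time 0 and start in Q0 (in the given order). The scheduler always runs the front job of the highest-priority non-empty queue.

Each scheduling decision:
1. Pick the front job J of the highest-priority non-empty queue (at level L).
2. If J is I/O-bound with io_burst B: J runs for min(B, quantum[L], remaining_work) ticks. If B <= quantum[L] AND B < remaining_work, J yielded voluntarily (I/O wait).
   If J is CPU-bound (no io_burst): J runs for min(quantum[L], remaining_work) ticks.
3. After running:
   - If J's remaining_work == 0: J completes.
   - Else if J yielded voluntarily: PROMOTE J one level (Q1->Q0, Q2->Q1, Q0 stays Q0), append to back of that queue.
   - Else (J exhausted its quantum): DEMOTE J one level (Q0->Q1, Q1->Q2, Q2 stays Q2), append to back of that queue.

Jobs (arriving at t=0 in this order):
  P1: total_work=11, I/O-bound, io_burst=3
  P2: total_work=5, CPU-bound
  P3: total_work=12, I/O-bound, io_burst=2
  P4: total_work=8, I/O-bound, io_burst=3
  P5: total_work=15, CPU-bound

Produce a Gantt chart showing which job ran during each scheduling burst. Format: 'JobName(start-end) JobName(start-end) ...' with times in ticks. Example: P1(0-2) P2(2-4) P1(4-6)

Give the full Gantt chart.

Answer: P1(0-2) P2(2-4) P3(4-6) P4(6-8) P5(8-10) P3(10-12) P3(12-14) P3(14-16) P3(16-18) P3(18-20) P1(20-23) P1(23-25) P2(25-28) P4(28-31) P4(31-33) P5(33-37) P1(37-40) P1(40-41) P4(41-42) P5(42-51)

Derivation:
t=0-2: P1@Q0 runs 2, rem=9, quantum used, demote→Q1. Q0=[P2,P3,P4,P5] Q1=[P1] Q2=[]
t=2-4: P2@Q0 runs 2, rem=3, quantum used, demote→Q1. Q0=[P3,P4,P5] Q1=[P1,P2] Q2=[]
t=4-6: P3@Q0 runs 2, rem=10, I/O yield, promote→Q0. Q0=[P4,P5,P3] Q1=[P1,P2] Q2=[]
t=6-8: P4@Q0 runs 2, rem=6, quantum used, demote→Q1. Q0=[P5,P3] Q1=[P1,P2,P4] Q2=[]
t=8-10: P5@Q0 runs 2, rem=13, quantum used, demote→Q1. Q0=[P3] Q1=[P1,P2,P4,P5] Q2=[]
t=10-12: P3@Q0 runs 2, rem=8, I/O yield, promote→Q0. Q0=[P3] Q1=[P1,P2,P4,P5] Q2=[]
t=12-14: P3@Q0 runs 2, rem=6, I/O yield, promote→Q0. Q0=[P3] Q1=[P1,P2,P4,P5] Q2=[]
t=14-16: P3@Q0 runs 2, rem=4, I/O yield, promote→Q0. Q0=[P3] Q1=[P1,P2,P4,P5] Q2=[]
t=16-18: P3@Q0 runs 2, rem=2, I/O yield, promote→Q0. Q0=[P3] Q1=[P1,P2,P4,P5] Q2=[]
t=18-20: P3@Q0 runs 2, rem=0, completes. Q0=[] Q1=[P1,P2,P4,P5] Q2=[]
t=20-23: P1@Q1 runs 3, rem=6, I/O yield, promote→Q0. Q0=[P1] Q1=[P2,P4,P5] Q2=[]
t=23-25: P1@Q0 runs 2, rem=4, quantum used, demote→Q1. Q0=[] Q1=[P2,P4,P5,P1] Q2=[]
t=25-28: P2@Q1 runs 3, rem=0, completes. Q0=[] Q1=[P4,P5,P1] Q2=[]
t=28-31: P4@Q1 runs 3, rem=3, I/O yield, promote→Q0. Q0=[P4] Q1=[P5,P1] Q2=[]
t=31-33: P4@Q0 runs 2, rem=1, quantum used, demote→Q1. Q0=[] Q1=[P5,P1,P4] Q2=[]
t=33-37: P5@Q1 runs 4, rem=9, quantum used, demote→Q2. Q0=[] Q1=[P1,P4] Q2=[P5]
t=37-40: P1@Q1 runs 3, rem=1, I/O yield, promote→Q0. Q0=[P1] Q1=[P4] Q2=[P5]
t=40-41: P1@Q0 runs 1, rem=0, completes. Q0=[] Q1=[P4] Q2=[P5]
t=41-42: P4@Q1 runs 1, rem=0, completes. Q0=[] Q1=[] Q2=[P5]
t=42-51: P5@Q2 runs 9, rem=0, completes. Q0=[] Q1=[] Q2=[]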